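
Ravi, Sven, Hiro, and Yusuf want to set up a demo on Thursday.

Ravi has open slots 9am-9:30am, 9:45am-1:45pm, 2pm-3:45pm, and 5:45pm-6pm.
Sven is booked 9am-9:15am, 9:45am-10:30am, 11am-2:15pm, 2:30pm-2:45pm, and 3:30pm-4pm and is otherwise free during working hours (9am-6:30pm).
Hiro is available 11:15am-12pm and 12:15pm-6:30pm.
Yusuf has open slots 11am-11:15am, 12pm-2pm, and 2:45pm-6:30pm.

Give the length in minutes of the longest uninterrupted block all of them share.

45 minutes

Sven free within 09:00–18:30: 09:15–09:45, 10:30–11:00, 14:15–14:30, 14:45–15:30, 16:00–18:30.
Ravi ∩ Sven: 09:15–09:30, 10:30–11:00, 14:15–14:30, 14:45–15:30, 17:45–18:00.
Ravi ∩ Sven ∩ Hiro: 14:15–14:30, 14:45–15:30, 17:45–18:00.
Ravi ∩ Sven ∩ Hiro ∩ Yusuf: 14:45–15:30, 17:45–18:00.
Common window lengths: 45, 15 min; longest is 45.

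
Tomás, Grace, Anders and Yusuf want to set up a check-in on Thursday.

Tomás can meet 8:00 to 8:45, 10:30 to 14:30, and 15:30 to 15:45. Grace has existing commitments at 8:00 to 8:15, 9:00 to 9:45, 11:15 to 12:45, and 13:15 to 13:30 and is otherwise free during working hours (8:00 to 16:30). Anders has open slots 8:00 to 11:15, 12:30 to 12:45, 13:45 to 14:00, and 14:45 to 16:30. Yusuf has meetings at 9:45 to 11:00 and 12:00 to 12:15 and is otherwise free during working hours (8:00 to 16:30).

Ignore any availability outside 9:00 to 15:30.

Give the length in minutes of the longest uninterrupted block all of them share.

15 minutes

Grace free within 08:00–16:30: 08:15–09:00, 09:45–11:15, 12:45–13:15, 13:30–16:30.
Yusuf free within 08:00–16:30: 08:00–09:45, 11:00–12:00, 12:15–16:30.
Tomás ∩ Grace: 08:15–08:45, 10:30–11:15, 12:45–13:15, 13:30–14:30, 15:30–15:45.
Tomás ∩ Grace ∩ Anders: 08:15–08:45, 10:30–11:15, 13:45–14:00, 15:30–15:45.
Tomás ∩ Grace ∩ Anders ∩ Yusuf: 08:15–08:45, 11:00–11:15, 13:45–14:00, 15:30–15:45.
Restricted to 09:00–15:30: 11:00–11:15, 13:45–14:00.
Common window lengths: 15, 15 min; longest is 15.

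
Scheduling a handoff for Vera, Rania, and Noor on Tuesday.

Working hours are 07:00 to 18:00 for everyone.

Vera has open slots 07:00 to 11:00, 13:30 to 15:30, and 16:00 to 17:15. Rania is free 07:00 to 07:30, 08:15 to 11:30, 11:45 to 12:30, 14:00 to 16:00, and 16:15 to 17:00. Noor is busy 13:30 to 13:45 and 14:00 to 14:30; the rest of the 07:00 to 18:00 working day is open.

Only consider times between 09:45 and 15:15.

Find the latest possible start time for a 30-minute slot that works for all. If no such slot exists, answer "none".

Noor free within 07:00–18:00: 07:00–13:30, 13:45–14:00, 14:30–18:00.
Vera ∩ Rania: 07:00–07:30, 08:15–11:00, 14:00–15:30, 16:15–17:00.
Vera ∩ Rania ∩ Noor: 07:00–07:30, 08:15–11:00, 14:30–15:30, 16:15–17:00.
Restricted to 09:45–15:15: 09:45–11:00, 14:30–15:15.
Windows ≥ 30 min: 09:45–11:00, 14:30–15:15.
Latest start in the last window 14:30–15:15 is 15:15 − 30 min = 14:45.

14:45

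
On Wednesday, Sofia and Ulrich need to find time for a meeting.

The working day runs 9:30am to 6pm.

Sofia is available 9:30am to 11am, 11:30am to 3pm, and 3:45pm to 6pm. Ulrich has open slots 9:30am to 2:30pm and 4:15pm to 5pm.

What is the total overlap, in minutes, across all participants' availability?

315 minutes

Sofia ∩ Ulrich: 09:30–11:00, 11:30–14:30, 16:15–17:00.
Total common minutes: 90 + 180 + 45 = 315.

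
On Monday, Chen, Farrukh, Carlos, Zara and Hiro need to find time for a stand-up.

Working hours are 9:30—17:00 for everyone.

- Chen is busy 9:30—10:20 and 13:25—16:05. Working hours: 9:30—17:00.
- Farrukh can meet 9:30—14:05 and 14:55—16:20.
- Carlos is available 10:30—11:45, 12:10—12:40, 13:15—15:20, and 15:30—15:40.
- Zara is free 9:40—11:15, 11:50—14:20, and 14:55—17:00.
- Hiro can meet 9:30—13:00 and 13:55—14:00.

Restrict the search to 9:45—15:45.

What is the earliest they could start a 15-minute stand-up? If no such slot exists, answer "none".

10:30

Chen free within 09:30–17:00: 10:20–13:25, 16:05–17:00.
Chen ∩ Farrukh: 10:20–13:25, 16:05–16:20.
Chen ∩ Farrukh ∩ Carlos: 10:30–11:45, 12:10–12:40, 13:15–13:25.
Chen ∩ Farrukh ∩ Carlos ∩ Zara: 10:30–11:15, 12:10–12:40, 13:15–13:25.
Chen ∩ Farrukh ∩ Carlos ∩ Zara ∩ Hiro: 10:30–11:15, 12:10–12:40.
Restricted to 09:45–15:45: 10:30–11:15, 12:10–12:40.
Windows ≥ 15 min: 10:30–11:15, 12:10–12:40.
Earliest such window starts at 10:30.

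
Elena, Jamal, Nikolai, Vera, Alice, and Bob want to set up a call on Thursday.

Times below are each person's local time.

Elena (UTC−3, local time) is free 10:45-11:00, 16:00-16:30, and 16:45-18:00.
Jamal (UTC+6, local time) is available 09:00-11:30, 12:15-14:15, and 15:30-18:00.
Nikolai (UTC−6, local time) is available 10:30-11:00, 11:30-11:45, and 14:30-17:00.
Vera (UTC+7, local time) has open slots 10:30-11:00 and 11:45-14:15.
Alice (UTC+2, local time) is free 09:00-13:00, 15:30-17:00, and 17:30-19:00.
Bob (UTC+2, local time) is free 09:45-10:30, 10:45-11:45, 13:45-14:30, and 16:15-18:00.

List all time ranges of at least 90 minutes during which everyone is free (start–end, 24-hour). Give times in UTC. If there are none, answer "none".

none

Elena → UTC: 13:45–14:00, 19:00–19:30, 19:45–21:00.
Jamal → UTC: 03:00–05:30, 06:15–08:15, 09:30–12:00.
Nikolai → UTC: 16:30–17:00, 17:30–17:45, 20:30–23:00.
Vera → UTC: 03:30–04:00, 04:45–07:15.
Alice → UTC: 07:00–11:00, 13:30–15:00, 15:30–17:00.
Bob → UTC: 07:45–08:30, 08:45–09:45, 11:45–12:30, 14:15–16:00.
Elena ∩ Jamal: (none).
Elena ∩ Jamal ∩ Nikolai: (none).
Elena ∩ Jamal ∩ Nikolai ∩ Vera: (none).
Elena ∩ Jamal ∩ Nikolai ∩ Vera ∩ Alice: (none).
Elena ∩ Jamal ∩ Nikolai ∩ Vera ∩ Alice ∩ Bob: (none).
Windows ≥ 90 min: (none).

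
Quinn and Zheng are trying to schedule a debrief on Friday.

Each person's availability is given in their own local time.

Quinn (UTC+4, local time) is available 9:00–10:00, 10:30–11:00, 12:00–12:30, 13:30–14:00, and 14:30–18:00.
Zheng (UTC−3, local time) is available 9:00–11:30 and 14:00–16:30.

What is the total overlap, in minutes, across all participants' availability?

120 minutes

Quinn → UTC: 05:00–06:00, 06:30–07:00, 08:00–08:30, 09:30–10:00, 10:30–14:00.
Zheng → UTC: 12:00–14:30, 17:00–19:30.
Quinn ∩ Zheng: 12:00–14:00.
Total common minutes: 120.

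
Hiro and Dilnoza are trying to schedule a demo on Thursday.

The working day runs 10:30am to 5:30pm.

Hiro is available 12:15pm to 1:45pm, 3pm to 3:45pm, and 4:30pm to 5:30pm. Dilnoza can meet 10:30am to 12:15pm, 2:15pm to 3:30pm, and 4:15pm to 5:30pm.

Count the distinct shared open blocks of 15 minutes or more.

Hiro ∩ Dilnoza: 15:00–15:30, 16:30–17:30.
Windows ≥ 15 min: 15:00–15:30, 16:30–17:30.
That's 2 windows.

2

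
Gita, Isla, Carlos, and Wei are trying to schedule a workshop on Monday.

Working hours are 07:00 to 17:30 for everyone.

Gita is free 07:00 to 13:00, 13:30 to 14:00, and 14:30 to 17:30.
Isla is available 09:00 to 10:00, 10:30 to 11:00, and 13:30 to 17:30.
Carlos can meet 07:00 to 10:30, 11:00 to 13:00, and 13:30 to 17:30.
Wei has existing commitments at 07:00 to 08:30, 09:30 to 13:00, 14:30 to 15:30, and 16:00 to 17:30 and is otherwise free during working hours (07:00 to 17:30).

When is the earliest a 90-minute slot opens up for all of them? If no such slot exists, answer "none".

Wei free within 07:00–17:30: 08:30–09:30, 13:00–14:30, 15:30–16:00.
Gita ∩ Isla: 09:00–10:00, 10:30–11:00, 13:30–14:00, 14:30–17:30.
Gita ∩ Isla ∩ Carlos: 09:00–10:00, 13:30–14:00, 14:30–17:30.
Gita ∩ Isla ∩ Carlos ∩ Wei: 09:00–09:30, 13:30–14:00, 15:30–16:00.
Windows ≥ 90 min: (none).

none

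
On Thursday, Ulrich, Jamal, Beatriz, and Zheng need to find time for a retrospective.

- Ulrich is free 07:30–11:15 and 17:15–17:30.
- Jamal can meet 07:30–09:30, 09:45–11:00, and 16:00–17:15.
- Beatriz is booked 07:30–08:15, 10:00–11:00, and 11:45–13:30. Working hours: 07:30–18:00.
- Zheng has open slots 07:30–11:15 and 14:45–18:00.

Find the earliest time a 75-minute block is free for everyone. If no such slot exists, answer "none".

08:15

Beatriz free within 07:30–18:00: 08:15–10:00, 11:00–11:45, 13:30–18:00.
Ulrich ∩ Jamal: 07:30–09:30, 09:45–11:00.
Ulrich ∩ Jamal ∩ Beatriz: 08:15–09:30, 09:45–10:00.
Ulrich ∩ Jamal ∩ Beatriz ∩ Zheng: 08:15–09:30, 09:45–10:00.
Windows ≥ 75 min: 08:15–09:30.
Earliest such window starts at 08:15.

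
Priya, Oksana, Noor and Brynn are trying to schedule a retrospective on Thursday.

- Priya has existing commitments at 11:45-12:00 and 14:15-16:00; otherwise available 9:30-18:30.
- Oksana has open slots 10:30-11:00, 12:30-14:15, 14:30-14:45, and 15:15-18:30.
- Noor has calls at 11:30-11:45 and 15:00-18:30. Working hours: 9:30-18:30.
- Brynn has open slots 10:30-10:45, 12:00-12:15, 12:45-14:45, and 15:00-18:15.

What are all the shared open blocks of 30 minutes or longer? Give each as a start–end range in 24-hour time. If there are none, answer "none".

Priya free within 09:30–18:30: 09:30–11:45, 12:00–14:15, 16:00–18:30.
Noor free within 09:30–18:30: 09:30–11:30, 11:45–15:00.
Priya ∩ Oksana: 10:30–11:00, 12:30–14:15, 16:00–18:30.
Priya ∩ Oksana ∩ Noor: 10:30–11:00, 12:30–14:15.
Priya ∩ Oksana ∩ Noor ∩ Brynn: 10:30–10:45, 12:45–14:15.
Windows ≥ 30 min: 12:45–14:15.

12:45–14:15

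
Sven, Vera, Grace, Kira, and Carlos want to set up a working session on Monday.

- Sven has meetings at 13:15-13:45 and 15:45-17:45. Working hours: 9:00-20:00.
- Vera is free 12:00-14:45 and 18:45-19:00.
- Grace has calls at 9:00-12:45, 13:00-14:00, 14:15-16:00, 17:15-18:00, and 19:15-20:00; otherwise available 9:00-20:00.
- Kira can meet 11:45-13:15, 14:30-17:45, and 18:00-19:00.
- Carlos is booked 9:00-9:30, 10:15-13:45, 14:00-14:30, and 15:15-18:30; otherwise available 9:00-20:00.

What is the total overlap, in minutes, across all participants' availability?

Sven free within 09:00–20:00: 09:00–13:15, 13:45–15:45, 17:45–20:00.
Grace free within 09:00–20:00: 12:45–13:00, 14:00–14:15, 16:00–17:15, 18:00–19:15.
Carlos free within 09:00–20:00: 09:30–10:15, 13:45–14:00, 14:30–15:15, 18:30–20:00.
Sven ∩ Vera: 12:00–13:15, 13:45–14:45, 18:45–19:00.
Sven ∩ Vera ∩ Grace: 12:45–13:00, 14:00–14:15, 18:45–19:00.
Sven ∩ Vera ∩ Grace ∩ Kira: 12:45–13:00, 18:45–19:00.
Sven ∩ Vera ∩ Grace ∩ Kira ∩ Carlos: 18:45–19:00.
Total common minutes: 15.

15 minutes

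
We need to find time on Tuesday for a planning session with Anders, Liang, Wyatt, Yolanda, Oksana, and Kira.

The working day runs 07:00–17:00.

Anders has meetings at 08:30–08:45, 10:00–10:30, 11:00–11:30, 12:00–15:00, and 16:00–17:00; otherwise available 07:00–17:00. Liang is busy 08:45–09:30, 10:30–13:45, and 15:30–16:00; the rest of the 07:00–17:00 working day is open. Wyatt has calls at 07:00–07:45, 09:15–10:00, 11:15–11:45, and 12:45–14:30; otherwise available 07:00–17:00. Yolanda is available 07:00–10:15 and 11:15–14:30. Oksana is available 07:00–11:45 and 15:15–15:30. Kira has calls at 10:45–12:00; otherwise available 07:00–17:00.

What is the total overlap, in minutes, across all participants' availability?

45 minutes

Anders free within 07:00–17:00: 07:00–08:30, 08:45–10:00, 10:30–11:00, 11:30–12:00, 15:00–16:00.
Liang free within 07:00–17:00: 07:00–08:45, 09:30–10:30, 13:45–15:30, 16:00–17:00.
Wyatt free within 07:00–17:00: 07:45–09:15, 10:00–11:15, 11:45–12:45, 14:30–17:00.
Kira free within 07:00–17:00: 07:00–10:45, 12:00–17:00.
Anders ∩ Liang: 07:00–08:30, 09:30–10:00, 15:00–15:30.
Anders ∩ Liang ∩ Wyatt: 07:45–08:30, 15:00–15:30.
Anders ∩ Liang ∩ Wyatt ∩ Yolanda: 07:45–08:30.
Anders ∩ Liang ∩ Wyatt ∩ Yolanda ∩ Oksana: 07:45–08:30.
Anders ∩ Liang ∩ Wyatt ∩ Yolanda ∩ Oksana ∩ Kira: 07:45–08:30.
Total common minutes: 45.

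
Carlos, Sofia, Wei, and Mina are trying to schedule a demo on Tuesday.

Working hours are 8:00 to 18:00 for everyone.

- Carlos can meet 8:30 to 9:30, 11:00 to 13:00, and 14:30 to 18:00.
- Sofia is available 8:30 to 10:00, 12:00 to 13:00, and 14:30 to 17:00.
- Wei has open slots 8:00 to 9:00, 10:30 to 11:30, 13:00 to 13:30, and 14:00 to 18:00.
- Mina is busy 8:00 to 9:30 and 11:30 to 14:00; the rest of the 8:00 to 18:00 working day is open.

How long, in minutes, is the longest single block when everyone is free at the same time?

150 minutes

Mina free within 08:00–18:00: 09:30–11:30, 14:00–18:00.
Carlos ∩ Sofia: 08:30–09:30, 12:00–13:00, 14:30–17:00.
Carlos ∩ Sofia ∩ Wei: 08:30–09:00, 14:30–17:00.
Carlos ∩ Sofia ∩ Wei ∩ Mina: 14:30–17:00.
Single common window of 150 minutes.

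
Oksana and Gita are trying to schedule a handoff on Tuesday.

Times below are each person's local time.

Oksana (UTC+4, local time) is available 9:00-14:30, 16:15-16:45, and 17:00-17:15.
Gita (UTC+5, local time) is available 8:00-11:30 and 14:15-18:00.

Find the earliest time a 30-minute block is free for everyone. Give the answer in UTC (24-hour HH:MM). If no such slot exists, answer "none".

Oksana → UTC: 05:00–10:30, 12:15–12:45, 13:00–13:15.
Gita → UTC: 03:00–06:30, 09:15–13:00.
Oksana ∩ Gita: 05:00–06:30, 09:15–10:30, 12:15–12:45.
Windows ≥ 30 min: 05:00–06:30, 09:15–10:30, 12:15–12:45.
Earliest such window starts at 05:00.

05:00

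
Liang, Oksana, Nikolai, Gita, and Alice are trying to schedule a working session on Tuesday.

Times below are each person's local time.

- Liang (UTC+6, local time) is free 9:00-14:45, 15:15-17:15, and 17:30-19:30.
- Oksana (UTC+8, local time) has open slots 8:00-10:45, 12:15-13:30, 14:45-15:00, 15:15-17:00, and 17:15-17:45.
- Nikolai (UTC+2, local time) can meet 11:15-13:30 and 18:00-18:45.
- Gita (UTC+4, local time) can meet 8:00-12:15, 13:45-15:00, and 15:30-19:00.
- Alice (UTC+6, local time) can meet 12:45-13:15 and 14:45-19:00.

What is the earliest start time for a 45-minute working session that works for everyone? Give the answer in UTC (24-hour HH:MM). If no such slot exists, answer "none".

none

Liang → UTC: 03:00–08:45, 09:15–11:15, 11:30–13:30.
Oksana → UTC: 00:00–02:45, 04:15–05:30, 06:45–07:00, 07:15–09:00, 09:15–09:45.
Nikolai → UTC: 09:15–11:30, 16:00–16:45.
Gita → UTC: 04:00–08:15, 09:45–11:00, 11:30–15:00.
Alice → UTC: 06:45–07:15, 08:45–13:00.
Liang ∩ Oksana: 04:15–05:30, 06:45–07:00, 07:15–08:45, 09:15–09:45.
Liang ∩ Oksana ∩ Nikolai: 09:15–09:45.
Liang ∩ Oksana ∩ Nikolai ∩ Gita: (none).
Liang ∩ Oksana ∩ Nikolai ∩ Gita ∩ Alice: (none).
Windows ≥ 45 min: (none).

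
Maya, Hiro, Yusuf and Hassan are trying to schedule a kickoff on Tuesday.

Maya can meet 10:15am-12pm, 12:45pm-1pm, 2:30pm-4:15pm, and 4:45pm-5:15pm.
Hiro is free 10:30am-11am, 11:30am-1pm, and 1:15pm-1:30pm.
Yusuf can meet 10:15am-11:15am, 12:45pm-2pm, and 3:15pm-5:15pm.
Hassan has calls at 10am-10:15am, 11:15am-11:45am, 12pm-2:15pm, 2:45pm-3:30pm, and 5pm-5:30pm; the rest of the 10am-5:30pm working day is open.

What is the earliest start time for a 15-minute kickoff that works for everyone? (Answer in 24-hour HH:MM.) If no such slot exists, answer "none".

10:30

Hassan free within 10:00–17:30: 10:15–11:15, 11:45–12:00, 14:15–14:45, 15:30–17:00.
Maya ∩ Hiro: 10:30–11:00, 11:30–12:00, 12:45–13:00.
Maya ∩ Hiro ∩ Yusuf: 10:30–11:00, 12:45–13:00.
Maya ∩ Hiro ∩ Yusuf ∩ Hassan: 10:30–11:00.
Windows ≥ 15 min: 10:30–11:00.
Earliest such window starts at 10:30.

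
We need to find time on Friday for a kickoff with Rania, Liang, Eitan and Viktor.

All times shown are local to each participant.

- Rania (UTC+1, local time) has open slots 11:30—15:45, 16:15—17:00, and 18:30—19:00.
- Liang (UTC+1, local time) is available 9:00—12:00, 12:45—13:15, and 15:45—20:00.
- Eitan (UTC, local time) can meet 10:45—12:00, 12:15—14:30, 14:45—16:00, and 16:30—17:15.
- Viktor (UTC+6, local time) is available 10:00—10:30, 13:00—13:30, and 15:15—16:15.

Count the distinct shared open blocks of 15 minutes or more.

Rania → UTC: 10:30–14:45, 15:15–16:00, 17:30–18:00.
Liang → UTC: 08:00–11:00, 11:45–12:15, 14:45–19:00.
Eitan → UTC: 10:45–12:00, 12:15–14:30, 14:45–16:00, 16:30–17:15.
Viktor → UTC: 04:00–04:30, 07:00–07:30, 09:15–10:15.
Rania ∩ Liang: 10:30–11:00, 11:45–12:15, 15:15–16:00, 17:30–18:00.
Rania ∩ Liang ∩ Eitan: 10:45–11:00, 11:45–12:00, 15:15–16:00.
Rania ∩ Liang ∩ Eitan ∩ Viktor: (none).
Windows ≥ 15 min: (none).
That's 0 windows.

0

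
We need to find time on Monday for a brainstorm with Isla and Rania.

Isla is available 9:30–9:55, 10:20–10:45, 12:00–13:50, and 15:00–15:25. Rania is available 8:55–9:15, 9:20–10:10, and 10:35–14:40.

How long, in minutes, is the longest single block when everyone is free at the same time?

110 minutes

Isla ∩ Rania: 09:30–09:55, 10:35–10:45, 12:00–13:50.
Common window lengths: 25, 10, 110 min; longest is 110.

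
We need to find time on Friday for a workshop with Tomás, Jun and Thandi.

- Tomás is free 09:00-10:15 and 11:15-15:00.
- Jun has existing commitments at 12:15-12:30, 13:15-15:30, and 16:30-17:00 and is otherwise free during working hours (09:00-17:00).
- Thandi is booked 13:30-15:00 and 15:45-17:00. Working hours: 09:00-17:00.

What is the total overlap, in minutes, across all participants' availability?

180 minutes

Jun free within 09:00–17:00: 09:00–12:15, 12:30–13:15, 15:30–16:30.
Thandi free within 09:00–17:00: 09:00–13:30, 15:00–15:45.
Tomás ∩ Jun: 09:00–10:15, 11:15–12:15, 12:30–13:15.
Tomás ∩ Jun ∩ Thandi: 09:00–10:15, 11:15–12:15, 12:30–13:15.
Total common minutes: 75 + 60 + 45 = 180.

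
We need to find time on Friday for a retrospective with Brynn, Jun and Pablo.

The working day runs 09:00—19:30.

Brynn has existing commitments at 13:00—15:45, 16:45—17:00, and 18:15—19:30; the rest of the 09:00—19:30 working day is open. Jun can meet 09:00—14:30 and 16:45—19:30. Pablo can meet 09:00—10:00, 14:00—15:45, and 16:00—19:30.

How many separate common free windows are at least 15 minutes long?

Brynn free within 09:00–19:30: 09:00–13:00, 15:45–16:45, 17:00–18:15.
Brynn ∩ Jun: 09:00–13:00, 17:00–18:15.
Brynn ∩ Jun ∩ Pablo: 09:00–10:00, 17:00–18:15.
Windows ≥ 15 min: 09:00–10:00, 17:00–18:15.
That's 2 windows.

2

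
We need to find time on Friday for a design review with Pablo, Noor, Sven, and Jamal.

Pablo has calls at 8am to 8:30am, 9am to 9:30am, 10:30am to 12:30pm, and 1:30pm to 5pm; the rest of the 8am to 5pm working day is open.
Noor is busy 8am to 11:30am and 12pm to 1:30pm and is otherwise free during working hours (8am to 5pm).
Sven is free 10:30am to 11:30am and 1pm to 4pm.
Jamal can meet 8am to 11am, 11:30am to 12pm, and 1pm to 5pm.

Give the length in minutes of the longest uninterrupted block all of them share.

Pablo free within 08:00–17:00: 08:30–09:00, 09:30–10:30, 12:30–13:30.
Noor free within 08:00–17:00: 11:30–12:00, 13:30–17:00.
Pablo ∩ Noor: (none).
Pablo ∩ Noor ∩ Sven: (none).
Pablo ∩ Noor ∩ Sven ∩ Jamal: (none).
No common window.

0 minutes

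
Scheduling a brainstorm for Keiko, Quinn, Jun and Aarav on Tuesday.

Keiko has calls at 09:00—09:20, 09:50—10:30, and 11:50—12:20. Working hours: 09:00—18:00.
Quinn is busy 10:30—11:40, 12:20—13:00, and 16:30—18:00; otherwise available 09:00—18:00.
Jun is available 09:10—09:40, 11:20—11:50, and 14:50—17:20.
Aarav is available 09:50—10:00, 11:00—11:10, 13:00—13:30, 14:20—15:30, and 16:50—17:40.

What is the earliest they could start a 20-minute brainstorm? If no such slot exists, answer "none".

Keiko free within 09:00–18:00: 09:20–09:50, 10:30–11:50, 12:20–18:00.
Quinn free within 09:00–18:00: 09:00–10:30, 11:40–12:20, 13:00–16:30.
Keiko ∩ Quinn: 09:20–09:50, 11:40–11:50, 13:00–16:30.
Keiko ∩ Quinn ∩ Jun: 09:20–09:40, 11:40–11:50, 14:50–16:30.
Keiko ∩ Quinn ∩ Jun ∩ Aarav: 14:50–15:30.
Windows ≥ 20 min: 14:50–15:30.
Earliest such window starts at 14:50.

14:50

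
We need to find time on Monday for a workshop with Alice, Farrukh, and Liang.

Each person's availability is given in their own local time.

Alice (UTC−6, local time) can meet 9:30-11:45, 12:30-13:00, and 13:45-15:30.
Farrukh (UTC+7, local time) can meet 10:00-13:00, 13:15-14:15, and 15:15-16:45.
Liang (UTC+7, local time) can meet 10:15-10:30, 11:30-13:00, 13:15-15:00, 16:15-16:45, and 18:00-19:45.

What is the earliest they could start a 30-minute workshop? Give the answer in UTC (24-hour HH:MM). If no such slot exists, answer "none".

Alice → UTC: 15:30–17:45, 18:30–19:00, 19:45–21:30.
Farrukh → UTC: 03:00–06:00, 06:15–07:15, 08:15–09:45.
Liang → UTC: 03:15–03:30, 04:30–06:00, 06:15–08:00, 09:15–09:45, 11:00–12:45.
Alice ∩ Farrukh: (none).
Alice ∩ Farrukh ∩ Liang: (none).
Windows ≥ 30 min: (none).

none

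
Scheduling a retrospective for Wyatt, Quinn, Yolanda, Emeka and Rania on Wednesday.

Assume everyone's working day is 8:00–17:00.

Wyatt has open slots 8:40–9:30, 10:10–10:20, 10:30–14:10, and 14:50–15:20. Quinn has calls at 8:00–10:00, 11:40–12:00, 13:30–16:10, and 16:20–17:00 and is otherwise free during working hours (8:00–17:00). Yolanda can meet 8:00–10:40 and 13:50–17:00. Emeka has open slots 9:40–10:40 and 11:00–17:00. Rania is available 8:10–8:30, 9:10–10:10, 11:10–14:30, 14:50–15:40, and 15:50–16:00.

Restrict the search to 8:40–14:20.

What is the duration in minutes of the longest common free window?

Quinn free within 08:00–17:00: 10:00–11:40, 12:00–13:30, 16:10–16:20.
Wyatt ∩ Quinn: 10:10–10:20, 10:30–11:40, 12:00–13:30.
Wyatt ∩ Quinn ∩ Yolanda: 10:10–10:20, 10:30–10:40.
Wyatt ∩ Quinn ∩ Yolanda ∩ Emeka: 10:10–10:20, 10:30–10:40.
Wyatt ∩ Quinn ∩ Yolanda ∩ Emeka ∩ Rania: (none).
Restricted to 08:40–14:20: (none).
No common window.

0 minutes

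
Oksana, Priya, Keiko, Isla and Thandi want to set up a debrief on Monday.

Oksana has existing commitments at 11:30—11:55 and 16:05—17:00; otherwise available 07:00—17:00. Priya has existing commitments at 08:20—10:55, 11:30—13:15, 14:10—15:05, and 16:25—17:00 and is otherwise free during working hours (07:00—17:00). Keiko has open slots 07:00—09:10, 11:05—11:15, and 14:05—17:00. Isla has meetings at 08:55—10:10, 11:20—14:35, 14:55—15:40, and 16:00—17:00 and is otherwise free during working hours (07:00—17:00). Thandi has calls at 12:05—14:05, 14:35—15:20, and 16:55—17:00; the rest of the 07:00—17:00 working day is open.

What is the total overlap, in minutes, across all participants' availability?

110 minutes

Oksana free within 07:00–17:00: 07:00–11:30, 11:55–16:05.
Priya free within 07:00–17:00: 07:00–08:20, 10:55–11:30, 13:15–14:10, 15:05–16:25.
Isla free within 07:00–17:00: 07:00–08:55, 10:10–11:20, 14:35–14:55, 15:40–16:00.
Thandi free within 07:00–17:00: 07:00–12:05, 14:05–14:35, 15:20–16:55.
Oksana ∩ Priya: 07:00–08:20, 10:55–11:30, 13:15–14:10, 15:05–16:05.
Oksana ∩ Priya ∩ Keiko: 07:00–08:20, 11:05–11:15, 14:05–14:10, 15:05–16:05.
Oksana ∩ Priya ∩ Keiko ∩ Isla: 07:00–08:20, 11:05–11:15, 15:40–16:00.
Oksana ∩ Priya ∩ Keiko ∩ Isla ∩ Thandi: 07:00–08:20, 11:05–11:15, 15:40–16:00.
Total common minutes: 80 + 10 + 20 = 110.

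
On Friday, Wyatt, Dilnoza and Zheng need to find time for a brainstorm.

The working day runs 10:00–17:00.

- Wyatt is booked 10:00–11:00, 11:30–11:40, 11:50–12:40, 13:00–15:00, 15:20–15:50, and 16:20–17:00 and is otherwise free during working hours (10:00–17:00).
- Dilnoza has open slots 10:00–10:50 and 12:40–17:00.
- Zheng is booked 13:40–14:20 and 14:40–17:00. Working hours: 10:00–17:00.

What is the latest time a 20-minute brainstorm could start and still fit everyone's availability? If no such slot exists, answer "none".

12:40

Wyatt free within 10:00–17:00: 11:00–11:30, 11:40–11:50, 12:40–13:00, 15:00–15:20, 15:50–16:20.
Zheng free within 10:00–17:00: 10:00–13:40, 14:20–14:40.
Wyatt ∩ Dilnoza: 12:40–13:00, 15:00–15:20, 15:50–16:20.
Wyatt ∩ Dilnoza ∩ Zheng: 12:40–13:00.
Windows ≥ 20 min: 12:40–13:00.
Latest start in the last window 12:40–13:00 is 13:00 − 20 min = 12:40.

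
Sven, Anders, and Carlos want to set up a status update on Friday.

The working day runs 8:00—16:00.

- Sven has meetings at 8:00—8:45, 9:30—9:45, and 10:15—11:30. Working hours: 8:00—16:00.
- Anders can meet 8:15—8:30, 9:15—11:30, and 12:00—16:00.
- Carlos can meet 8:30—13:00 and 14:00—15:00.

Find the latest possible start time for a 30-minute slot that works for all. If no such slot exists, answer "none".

Sven free within 08:00–16:00: 08:45–09:30, 09:45–10:15, 11:30–16:00.
Sven ∩ Anders: 09:15–09:30, 09:45–10:15, 12:00–16:00.
Sven ∩ Anders ∩ Carlos: 09:15–09:30, 09:45–10:15, 12:00–13:00, 14:00–15:00.
Windows ≥ 30 min: 09:45–10:15, 12:00–13:00, 14:00–15:00.
Latest start in the last window 14:00–15:00 is 15:00 − 30 min = 14:30.

14:30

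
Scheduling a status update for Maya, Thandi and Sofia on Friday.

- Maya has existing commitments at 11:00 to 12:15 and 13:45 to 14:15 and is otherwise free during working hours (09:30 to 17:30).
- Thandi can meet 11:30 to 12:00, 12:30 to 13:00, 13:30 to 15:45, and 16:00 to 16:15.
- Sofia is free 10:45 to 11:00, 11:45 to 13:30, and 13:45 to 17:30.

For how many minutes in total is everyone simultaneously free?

Maya free within 09:30–17:30: 09:30–11:00, 12:15–13:45, 14:15–17:30.
Maya ∩ Thandi: 12:30–13:00, 13:30–13:45, 14:15–15:45, 16:00–16:15.
Maya ∩ Thandi ∩ Sofia: 12:30–13:00, 14:15–15:45, 16:00–16:15.
Total common minutes: 30 + 90 + 15 = 135.

135 minutes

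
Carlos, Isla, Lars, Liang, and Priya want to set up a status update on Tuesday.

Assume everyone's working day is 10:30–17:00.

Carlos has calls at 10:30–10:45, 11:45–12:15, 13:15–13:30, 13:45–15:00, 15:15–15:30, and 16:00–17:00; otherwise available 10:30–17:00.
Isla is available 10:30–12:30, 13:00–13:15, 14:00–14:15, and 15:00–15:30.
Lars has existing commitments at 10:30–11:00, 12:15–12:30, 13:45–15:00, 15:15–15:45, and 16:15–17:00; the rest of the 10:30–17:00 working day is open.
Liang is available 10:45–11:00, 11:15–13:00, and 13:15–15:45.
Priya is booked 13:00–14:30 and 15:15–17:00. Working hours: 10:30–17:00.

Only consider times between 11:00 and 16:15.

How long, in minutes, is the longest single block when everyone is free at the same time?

Carlos free within 10:30–17:00: 10:45–11:45, 12:15–13:15, 13:30–13:45, 15:00–15:15, 15:30–16:00.
Lars free within 10:30–17:00: 11:00–12:15, 12:30–13:45, 15:00–15:15, 15:45–16:15.
Priya free within 10:30–17:00: 10:30–13:00, 14:30–15:15.
Carlos ∩ Isla: 10:45–11:45, 12:15–12:30, 13:00–13:15, 15:00–15:15.
Carlos ∩ Isla ∩ Lars: 11:00–11:45, 13:00–13:15, 15:00–15:15.
Carlos ∩ Isla ∩ Lars ∩ Liang: 11:15–11:45, 15:00–15:15.
Carlos ∩ Isla ∩ Lars ∩ Liang ∩ Priya: 11:15–11:45, 15:00–15:15.
Restricted to 11:00–16:15: 11:15–11:45, 15:00–15:15.
Common window lengths: 30, 15 min; longest is 30.

30 minutes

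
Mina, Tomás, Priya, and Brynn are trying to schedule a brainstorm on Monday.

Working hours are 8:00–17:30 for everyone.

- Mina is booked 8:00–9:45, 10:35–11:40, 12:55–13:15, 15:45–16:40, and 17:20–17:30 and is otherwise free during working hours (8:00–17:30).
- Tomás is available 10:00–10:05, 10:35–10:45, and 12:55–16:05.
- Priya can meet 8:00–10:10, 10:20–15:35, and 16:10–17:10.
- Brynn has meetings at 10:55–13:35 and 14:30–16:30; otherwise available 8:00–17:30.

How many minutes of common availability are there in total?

60 minutes

Mina free within 08:00–17:30: 09:45–10:35, 11:40–12:55, 13:15–15:45, 16:40–17:20.
Brynn free within 08:00–17:30: 08:00–10:55, 13:35–14:30, 16:30–17:30.
Mina ∩ Tomás: 10:00–10:05, 13:15–15:45.
Mina ∩ Tomás ∩ Priya: 10:00–10:05, 13:15–15:35.
Mina ∩ Tomás ∩ Priya ∩ Brynn: 10:00–10:05, 13:35–14:30.
Total common minutes: 5 + 55 = 60.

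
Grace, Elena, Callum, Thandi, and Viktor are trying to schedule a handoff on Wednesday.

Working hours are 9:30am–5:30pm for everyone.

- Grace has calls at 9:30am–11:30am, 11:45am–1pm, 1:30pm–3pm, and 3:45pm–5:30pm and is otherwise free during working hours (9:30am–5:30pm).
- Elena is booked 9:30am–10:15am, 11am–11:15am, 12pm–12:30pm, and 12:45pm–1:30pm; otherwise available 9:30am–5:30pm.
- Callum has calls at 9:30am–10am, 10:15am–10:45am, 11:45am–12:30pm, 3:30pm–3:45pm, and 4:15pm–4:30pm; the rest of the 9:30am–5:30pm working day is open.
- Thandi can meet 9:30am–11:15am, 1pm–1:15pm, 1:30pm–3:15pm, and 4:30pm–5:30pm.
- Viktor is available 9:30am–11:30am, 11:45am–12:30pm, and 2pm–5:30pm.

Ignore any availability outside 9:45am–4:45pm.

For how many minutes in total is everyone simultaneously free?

15 minutes

Grace free within 09:30–17:30: 11:30–11:45, 13:00–13:30, 15:00–15:45.
Elena free within 09:30–17:30: 10:15–11:00, 11:15–12:00, 12:30–12:45, 13:30–17:30.
Callum free within 09:30–17:30: 10:00–10:15, 10:45–11:45, 12:30–15:30, 15:45–16:15, 16:30–17:30.
Grace ∩ Elena: 11:30–11:45, 15:00–15:45.
Grace ∩ Elena ∩ Callum: 11:30–11:45, 15:00–15:30.
Grace ∩ Elena ∩ Callum ∩ Thandi: 15:00–15:15.
Grace ∩ Elena ∩ Callum ∩ Thandi ∩ Viktor: 15:00–15:15.
Restricted to 09:45–16:45: 15:00–15:15.
Total common minutes: 15.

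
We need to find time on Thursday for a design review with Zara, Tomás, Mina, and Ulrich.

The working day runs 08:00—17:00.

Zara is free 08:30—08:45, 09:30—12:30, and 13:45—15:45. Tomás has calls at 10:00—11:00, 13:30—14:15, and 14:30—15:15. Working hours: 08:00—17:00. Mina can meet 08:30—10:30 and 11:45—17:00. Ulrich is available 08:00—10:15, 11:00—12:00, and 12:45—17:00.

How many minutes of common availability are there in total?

Tomás free within 08:00–17:00: 08:00–10:00, 11:00–13:30, 14:15–14:30, 15:15–17:00.
Zara ∩ Tomás: 08:30–08:45, 09:30–10:00, 11:00–12:30, 14:15–14:30, 15:15–15:45.
Zara ∩ Tomás ∩ Mina: 08:30–08:45, 09:30–10:00, 11:45–12:30, 14:15–14:30, 15:15–15:45.
Zara ∩ Tomás ∩ Mina ∩ Ulrich: 08:30–08:45, 09:30–10:00, 11:45–12:00, 14:15–14:30, 15:15–15:45.
Total common minutes: 15 + 30 + 15 + 15 + 30 = 105.

105 minutes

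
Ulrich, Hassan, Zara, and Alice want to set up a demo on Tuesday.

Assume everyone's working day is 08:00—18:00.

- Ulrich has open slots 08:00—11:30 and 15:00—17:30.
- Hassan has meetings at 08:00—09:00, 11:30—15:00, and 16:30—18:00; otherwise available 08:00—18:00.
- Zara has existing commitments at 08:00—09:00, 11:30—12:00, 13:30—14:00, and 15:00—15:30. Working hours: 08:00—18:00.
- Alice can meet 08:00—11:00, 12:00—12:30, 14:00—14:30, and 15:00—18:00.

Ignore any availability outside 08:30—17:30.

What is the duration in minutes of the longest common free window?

Hassan free within 08:00–18:00: 09:00–11:30, 15:00–16:30.
Zara free within 08:00–18:00: 09:00–11:30, 12:00–13:30, 14:00–15:00, 15:30–18:00.
Ulrich ∩ Hassan: 09:00–11:30, 15:00–16:30.
Ulrich ∩ Hassan ∩ Zara: 09:00–11:30, 15:30–16:30.
Ulrich ∩ Hassan ∩ Zara ∩ Alice: 09:00–11:00, 15:30–16:30.
Restricted to 08:30–17:30: 09:00–11:00, 15:30–16:30.
Common window lengths: 120, 60 min; longest is 120.

120 minutes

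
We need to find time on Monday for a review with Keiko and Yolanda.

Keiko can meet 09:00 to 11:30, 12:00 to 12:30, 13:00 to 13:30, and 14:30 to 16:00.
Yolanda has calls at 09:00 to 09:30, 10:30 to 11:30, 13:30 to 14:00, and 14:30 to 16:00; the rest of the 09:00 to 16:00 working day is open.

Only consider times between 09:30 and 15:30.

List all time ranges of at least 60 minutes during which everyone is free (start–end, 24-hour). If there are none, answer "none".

Yolanda free within 09:00–16:00: 09:30–10:30, 11:30–13:30, 14:00–14:30.
Keiko ∩ Yolanda: 09:30–10:30, 12:00–12:30, 13:00–13:30.
Restricted to 09:30–15:30: 09:30–10:30, 12:00–12:30, 13:00–13:30.
Windows ≥ 60 min: 09:30–10:30.

09:30–10:30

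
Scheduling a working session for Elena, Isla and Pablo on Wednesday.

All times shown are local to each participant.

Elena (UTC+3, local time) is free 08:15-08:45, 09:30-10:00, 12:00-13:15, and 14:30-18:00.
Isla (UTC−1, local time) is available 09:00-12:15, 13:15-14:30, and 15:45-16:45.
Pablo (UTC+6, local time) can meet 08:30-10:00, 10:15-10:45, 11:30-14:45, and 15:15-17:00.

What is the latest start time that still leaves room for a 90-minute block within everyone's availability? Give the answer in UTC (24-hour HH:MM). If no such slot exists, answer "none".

none

Elena → UTC: 05:15–05:45, 06:30–07:00, 09:00–10:15, 11:30–15:00.
Isla → UTC: 10:00–13:15, 14:15–15:30, 16:45–17:45.
Pablo → UTC: 02:30–04:00, 04:15–04:45, 05:30–08:45, 09:15–11:00.
Elena ∩ Isla: 10:00–10:15, 11:30–13:15, 14:15–15:00.
Elena ∩ Isla ∩ Pablo: 10:00–10:15.
Windows ≥ 90 min: (none).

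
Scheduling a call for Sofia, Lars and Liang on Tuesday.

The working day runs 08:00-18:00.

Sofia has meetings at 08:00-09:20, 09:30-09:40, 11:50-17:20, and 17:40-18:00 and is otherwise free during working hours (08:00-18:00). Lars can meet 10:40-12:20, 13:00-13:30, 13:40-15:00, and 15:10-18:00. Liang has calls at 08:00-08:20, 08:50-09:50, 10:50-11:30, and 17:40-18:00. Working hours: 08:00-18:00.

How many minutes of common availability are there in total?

Sofia free within 08:00–18:00: 09:20–09:30, 09:40–11:50, 17:20–17:40.
Liang free within 08:00–18:00: 08:20–08:50, 09:50–10:50, 11:30–17:40.
Sofia ∩ Lars: 10:40–11:50, 17:20–17:40.
Sofia ∩ Lars ∩ Liang: 10:40–10:50, 11:30–11:50, 17:20–17:40.
Total common minutes: 10 + 20 + 20 = 50.

50 minutes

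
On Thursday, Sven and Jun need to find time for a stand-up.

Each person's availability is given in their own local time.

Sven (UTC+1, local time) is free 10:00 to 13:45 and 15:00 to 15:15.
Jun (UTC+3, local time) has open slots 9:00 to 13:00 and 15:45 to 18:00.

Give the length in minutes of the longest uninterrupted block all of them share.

Sven → UTC: 09:00–12:45, 14:00–14:15.
Jun → UTC: 06:00–10:00, 12:45–15:00.
Sven ∩ Jun: 09:00–10:00, 14:00–14:15.
Common window lengths: 60, 15 min; longest is 60.

60 minutes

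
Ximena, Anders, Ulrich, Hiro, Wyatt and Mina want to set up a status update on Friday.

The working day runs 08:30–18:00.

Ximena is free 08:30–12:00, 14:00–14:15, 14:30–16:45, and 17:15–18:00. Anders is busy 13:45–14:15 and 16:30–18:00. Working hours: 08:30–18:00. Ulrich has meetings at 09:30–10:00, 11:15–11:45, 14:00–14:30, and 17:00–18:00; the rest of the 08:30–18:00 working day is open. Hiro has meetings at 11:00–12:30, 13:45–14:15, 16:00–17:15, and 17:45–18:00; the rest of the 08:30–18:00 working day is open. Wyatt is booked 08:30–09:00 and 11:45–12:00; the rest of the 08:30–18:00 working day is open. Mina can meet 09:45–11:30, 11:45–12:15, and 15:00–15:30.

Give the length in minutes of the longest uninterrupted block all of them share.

Anders free within 08:30–18:00: 08:30–13:45, 14:15–16:30.
Ulrich free within 08:30–18:00: 08:30–09:30, 10:00–11:15, 11:45–14:00, 14:30–17:00.
Hiro free within 08:30–18:00: 08:30–11:00, 12:30–13:45, 14:15–16:00, 17:15–17:45.
Wyatt free within 08:30–18:00: 09:00–11:45, 12:00–18:00.
Ximena ∩ Anders: 08:30–12:00, 14:30–16:30.
Ximena ∩ Anders ∩ Ulrich: 08:30–09:30, 10:00–11:15, 11:45–12:00, 14:30–16:30.
Ximena ∩ Anders ∩ Ulrich ∩ Hiro: 08:30–09:30, 10:00–11:00, 14:30–16:00.
Ximena ∩ Anders ∩ Ulrich ∩ Hiro ∩ Wyatt: 09:00–09:30, 10:00–11:00, 14:30–16:00.
Ximena ∩ Anders ∩ Ulrich ∩ Hiro ∩ Wyatt ∩ Mina: 10:00–11:00, 15:00–15:30.
Common window lengths: 60, 30 min; longest is 60.

60 minutes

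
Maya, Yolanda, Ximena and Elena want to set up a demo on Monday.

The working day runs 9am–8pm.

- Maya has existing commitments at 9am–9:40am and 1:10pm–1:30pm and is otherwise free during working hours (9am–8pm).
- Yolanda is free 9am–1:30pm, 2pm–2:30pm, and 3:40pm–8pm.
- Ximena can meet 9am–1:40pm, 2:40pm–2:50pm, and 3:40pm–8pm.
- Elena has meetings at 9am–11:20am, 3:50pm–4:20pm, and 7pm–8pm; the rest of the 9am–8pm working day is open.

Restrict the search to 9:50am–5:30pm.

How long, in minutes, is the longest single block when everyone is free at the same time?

Maya free within 09:00–20:00: 09:40–13:10, 13:30–20:00.
Elena free within 09:00–20:00: 11:20–15:50, 16:20–19:00.
Maya ∩ Yolanda: 09:40–13:10, 14:00–14:30, 15:40–20:00.
Maya ∩ Yolanda ∩ Ximena: 09:40–13:10, 15:40–20:00.
Maya ∩ Yolanda ∩ Ximena ∩ Elena: 11:20–13:10, 15:40–15:50, 16:20–19:00.
Restricted to 09:50–17:30: 11:20–13:10, 15:40–15:50, 16:20–17:30.
Common window lengths: 110, 10, 70 min; longest is 110.

110 minutes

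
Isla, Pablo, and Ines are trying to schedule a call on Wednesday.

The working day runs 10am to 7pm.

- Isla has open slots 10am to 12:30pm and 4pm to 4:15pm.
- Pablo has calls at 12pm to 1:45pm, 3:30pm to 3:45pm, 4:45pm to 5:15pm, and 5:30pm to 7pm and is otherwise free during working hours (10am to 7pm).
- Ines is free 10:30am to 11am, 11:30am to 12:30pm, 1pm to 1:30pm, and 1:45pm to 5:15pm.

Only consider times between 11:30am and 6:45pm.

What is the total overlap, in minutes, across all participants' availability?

45 minutes

Pablo free within 10:00–19:00: 10:00–12:00, 13:45–15:30, 15:45–16:45, 17:15–17:30.
Isla ∩ Pablo: 10:00–12:00, 16:00–16:15.
Isla ∩ Pablo ∩ Ines: 10:30–11:00, 11:30–12:00, 16:00–16:15.
Restricted to 11:30–18:45: 11:30–12:00, 16:00–16:15.
Total common minutes: 30 + 15 = 45.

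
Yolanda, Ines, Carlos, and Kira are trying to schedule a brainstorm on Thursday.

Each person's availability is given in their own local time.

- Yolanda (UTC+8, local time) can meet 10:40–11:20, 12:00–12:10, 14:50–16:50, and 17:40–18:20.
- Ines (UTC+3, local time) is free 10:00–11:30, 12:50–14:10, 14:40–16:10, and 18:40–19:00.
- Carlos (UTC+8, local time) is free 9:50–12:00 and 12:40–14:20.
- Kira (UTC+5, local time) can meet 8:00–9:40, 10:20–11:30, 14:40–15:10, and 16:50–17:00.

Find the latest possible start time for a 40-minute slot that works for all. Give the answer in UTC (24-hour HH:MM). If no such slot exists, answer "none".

none

Yolanda → UTC: 02:40–03:20, 04:00–04:10, 06:50–08:50, 09:40–10:20.
Ines → UTC: 07:00–08:30, 09:50–11:10, 11:40–13:10, 15:40–16:00.
Carlos → UTC: 01:50–04:00, 04:40–06:20.
Kira → UTC: 03:00–04:40, 05:20–06:30, 09:40–10:10, 11:50–12:00.
Yolanda ∩ Ines: 07:00–08:30, 09:50–10:20.
Yolanda ∩ Ines ∩ Carlos: (none).
Yolanda ∩ Ines ∩ Carlos ∩ Kira: (none).
Windows ≥ 40 min: (none).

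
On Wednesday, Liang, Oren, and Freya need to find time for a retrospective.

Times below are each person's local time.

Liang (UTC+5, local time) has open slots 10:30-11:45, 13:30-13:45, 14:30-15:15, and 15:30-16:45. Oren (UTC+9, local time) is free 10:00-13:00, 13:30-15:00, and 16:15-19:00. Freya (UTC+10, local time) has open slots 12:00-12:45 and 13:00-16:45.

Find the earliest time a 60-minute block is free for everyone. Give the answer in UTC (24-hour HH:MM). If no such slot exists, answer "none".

none

Liang → UTC: 05:30–06:45, 08:30–08:45, 09:30–10:15, 10:30–11:45.
Oren → UTC: 01:00–04:00, 04:30–06:00, 07:15–10:00.
Freya → UTC: 02:00–02:45, 03:00–06:45.
Liang ∩ Oren: 05:30–06:00, 08:30–08:45, 09:30–10:00.
Liang ∩ Oren ∩ Freya: 05:30–06:00.
Windows ≥ 60 min: (none).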